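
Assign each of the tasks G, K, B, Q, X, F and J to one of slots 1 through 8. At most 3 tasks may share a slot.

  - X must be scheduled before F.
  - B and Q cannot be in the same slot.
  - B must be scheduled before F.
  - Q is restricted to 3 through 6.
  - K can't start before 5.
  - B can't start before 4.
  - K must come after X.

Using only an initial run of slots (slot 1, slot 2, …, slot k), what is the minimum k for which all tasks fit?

5

The precedence chain requires at least 2 distinct slots.
With at most 3 per slot and 7 tasks, at least 3 slots are needed.
K can't be placed before 5, so the schedule must run through at least slot 5.
5 works (last occupied slot: 5): for example J in 1; B in 4; X in 1; F in 5; G in 1; K in 5; Q in 3.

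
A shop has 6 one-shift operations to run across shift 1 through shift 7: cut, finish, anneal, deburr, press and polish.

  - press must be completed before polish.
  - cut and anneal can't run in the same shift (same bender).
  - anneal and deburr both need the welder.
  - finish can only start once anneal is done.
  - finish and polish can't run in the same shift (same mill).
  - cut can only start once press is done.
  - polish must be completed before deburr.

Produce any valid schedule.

cut -> shift 2; deburr -> shift 3; polish -> shift 2; finish -> shift 3; anneal -> shift 1; press -> shift 1

Checking: press(shift 1) before cut(shift 2); anneal(shift 1) before finish(shift 3); polish(shift 2) before deburr(shift 3); press(shift 1) before polish(shift 2); anneal(shift 1) != deburr(shift 3); finish(shift 3) != polish(shift 2); cut(shift 2) != anneal(shift 1).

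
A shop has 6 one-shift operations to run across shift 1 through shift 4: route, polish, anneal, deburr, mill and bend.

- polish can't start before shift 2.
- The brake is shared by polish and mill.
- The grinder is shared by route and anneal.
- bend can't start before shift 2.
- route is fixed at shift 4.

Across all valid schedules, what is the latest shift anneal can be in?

shift 3

anneal at shift 3 is achievable: polish in shift 2, bend in shift 2, anneal in shift 3, route in shift 4, deburr in shift 1, mill in shift 1.
Nothing later works — the conflict constraints rule out every shift after shift 3.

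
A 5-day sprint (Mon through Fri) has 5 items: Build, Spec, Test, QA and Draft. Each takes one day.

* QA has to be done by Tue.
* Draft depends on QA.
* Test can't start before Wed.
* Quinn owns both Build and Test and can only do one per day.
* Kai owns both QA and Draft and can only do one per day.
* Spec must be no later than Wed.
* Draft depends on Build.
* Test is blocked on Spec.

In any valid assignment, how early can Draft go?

Precedence pushes Draft to at least Tue.
Draft at Tue is achievable: Spec -> Mon; QA -> Mon; Draft -> Tue; Test -> Wed; Build -> Mon.

Tue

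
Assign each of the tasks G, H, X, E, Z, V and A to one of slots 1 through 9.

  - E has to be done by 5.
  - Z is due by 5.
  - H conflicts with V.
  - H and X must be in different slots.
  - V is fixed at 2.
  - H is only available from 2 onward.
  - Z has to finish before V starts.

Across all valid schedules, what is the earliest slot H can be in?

H is available from 2.
H at 3 is achievable: G=1; X=1; Z=1; V=2; E=1; A=1; H=3.
Nothing earlier works — the conflict constraints rule out every slot before 3.

3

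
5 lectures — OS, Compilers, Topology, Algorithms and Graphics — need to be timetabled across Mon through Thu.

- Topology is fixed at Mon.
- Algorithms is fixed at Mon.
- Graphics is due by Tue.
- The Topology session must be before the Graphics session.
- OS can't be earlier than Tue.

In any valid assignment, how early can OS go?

Tue

OS is available from Tue.
OS at Tue is achievable: Graphics=Tue; OS=Tue; Topology=Mon; Compilers=Mon; Algorithms=Mon.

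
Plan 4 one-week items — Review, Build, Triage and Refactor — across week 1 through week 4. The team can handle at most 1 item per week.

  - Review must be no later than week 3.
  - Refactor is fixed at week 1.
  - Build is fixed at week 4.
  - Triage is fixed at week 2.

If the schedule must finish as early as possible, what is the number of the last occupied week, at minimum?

With at most 1 per week and 4 work items, at least 4 weeks are needed.
Build can't be placed before week 4, so the schedule must run through at least week 4.
4 works (last occupied week: week 4): for example Build=week 4, Refactor=week 1, Triage=week 2, Review=week 3.

week 4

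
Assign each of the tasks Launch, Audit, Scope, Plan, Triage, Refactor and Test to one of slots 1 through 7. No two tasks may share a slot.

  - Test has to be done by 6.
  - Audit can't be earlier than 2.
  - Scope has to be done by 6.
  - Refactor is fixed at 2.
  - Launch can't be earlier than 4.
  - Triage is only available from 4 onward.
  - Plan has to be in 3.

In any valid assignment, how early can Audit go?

4

Audit is available from 2.
Audit at 4 is achievable: Triage=7; Test=6; Audit=4; Plan=3; Refactor=2; Scope=1; Launch=5.
Nothing earlier works — the capacity limit rule out every slot before 4.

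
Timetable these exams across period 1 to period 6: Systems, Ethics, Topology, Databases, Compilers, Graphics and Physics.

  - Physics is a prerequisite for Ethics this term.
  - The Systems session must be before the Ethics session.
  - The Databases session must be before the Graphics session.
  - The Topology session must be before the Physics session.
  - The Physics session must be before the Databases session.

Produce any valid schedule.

Physics -> period 2, Systems -> period 1, Graphics -> period 4, Databases -> period 3, Topology -> period 1, Ethics -> period 3, Compilers -> period 1

Checking: Physics(period 2) before Ethics(period 3); Databases(period 3) before Graphics(period 4); Physics(period 2) before Databases(period 3); Systems(period 1) before Ethics(period 3); Topology(period 1) before Physics(period 2).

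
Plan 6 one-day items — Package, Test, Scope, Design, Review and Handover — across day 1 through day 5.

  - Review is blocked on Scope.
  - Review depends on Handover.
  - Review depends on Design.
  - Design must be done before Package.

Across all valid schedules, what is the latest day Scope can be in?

Downstream work caps Scope at day 4.
Scope at day 4 is achievable: Review=day 5, Handover=day 1, Test=day 1, Package=day 2, Scope=day 4, Design=day 1.

day 4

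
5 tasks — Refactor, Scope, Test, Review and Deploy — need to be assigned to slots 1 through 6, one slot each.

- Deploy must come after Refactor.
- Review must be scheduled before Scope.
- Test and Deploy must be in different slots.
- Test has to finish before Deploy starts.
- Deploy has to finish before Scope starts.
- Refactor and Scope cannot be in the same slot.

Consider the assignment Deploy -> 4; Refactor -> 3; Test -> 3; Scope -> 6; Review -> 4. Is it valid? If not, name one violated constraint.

Deploy must come after Refactor — holds.
Deploy has to finish before Scope starts — holds.
Test and Deploy must be in different slots — holds.
Review must be scheduled before Scope — holds.
Refactor and Scope cannot be in the same slot — holds.
Test has to finish before Deploy starts — holds.

Yes, all constraints hold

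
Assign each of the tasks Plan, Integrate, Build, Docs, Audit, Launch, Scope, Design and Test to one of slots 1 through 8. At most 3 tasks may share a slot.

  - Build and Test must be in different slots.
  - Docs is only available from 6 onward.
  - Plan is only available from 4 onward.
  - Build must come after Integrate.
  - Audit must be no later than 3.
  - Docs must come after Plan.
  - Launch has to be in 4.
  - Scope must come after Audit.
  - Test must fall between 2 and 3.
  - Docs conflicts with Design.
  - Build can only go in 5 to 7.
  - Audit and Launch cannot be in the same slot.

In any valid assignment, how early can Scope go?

2

Precedence pushes Scope to at least 2.
Scope at 2 is achievable: Scope -> 2; Build -> 5; Integrate -> 1; Design -> 1; Test -> 2; Plan -> 4; Audit -> 1; Launch -> 4; Docs -> 6.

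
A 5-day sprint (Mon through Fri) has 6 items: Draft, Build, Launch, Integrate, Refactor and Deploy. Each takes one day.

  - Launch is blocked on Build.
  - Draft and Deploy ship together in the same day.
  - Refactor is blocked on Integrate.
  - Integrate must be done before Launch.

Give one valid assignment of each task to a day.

Draft in Mon; Launch in Tue; Deploy in Mon; Build in Mon; Refactor in Tue; Integrate in Mon

Checking: Integrate(Mon) before Refactor(Tue); Integrate(Mon) before Launch(Tue); Build(Mon) before Launch(Tue); Draft = Deploy = Mon.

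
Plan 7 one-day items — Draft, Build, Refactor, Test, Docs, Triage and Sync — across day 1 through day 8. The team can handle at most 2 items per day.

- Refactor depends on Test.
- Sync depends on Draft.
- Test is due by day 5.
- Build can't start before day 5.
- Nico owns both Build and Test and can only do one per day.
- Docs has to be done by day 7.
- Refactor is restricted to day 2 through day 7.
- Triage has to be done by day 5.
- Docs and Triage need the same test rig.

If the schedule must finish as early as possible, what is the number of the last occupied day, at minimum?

5

The precedence chain requires at least 2 distinct days.
With at most 2 per day and 7 work items, at least 4 days are needed.
Build can't be placed before day 5, so the schedule must run through at least day 5.
5 works (last occupied day: day 5): for example Draft -> day 1; Docs -> day 3; Refactor -> day 2; Build -> day 5; Test -> day 1; Sync -> day 2; Triage -> day 4.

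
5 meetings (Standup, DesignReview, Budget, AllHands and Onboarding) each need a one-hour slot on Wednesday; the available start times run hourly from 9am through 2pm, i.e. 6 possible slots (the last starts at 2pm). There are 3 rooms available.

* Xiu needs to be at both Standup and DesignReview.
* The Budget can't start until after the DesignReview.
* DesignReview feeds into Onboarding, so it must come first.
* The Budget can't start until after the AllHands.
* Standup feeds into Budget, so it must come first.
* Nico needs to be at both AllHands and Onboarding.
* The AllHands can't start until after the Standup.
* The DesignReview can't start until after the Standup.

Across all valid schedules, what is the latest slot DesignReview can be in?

Precedence pushes DesignReview to at least 10am; downstream work caps DesignReview at 1pm.
DesignReview at 1pm is achievable: Standup=9am; AllHands=10am; Budget=2pm; DesignReview=1pm; Onboarding=2pm.

1pm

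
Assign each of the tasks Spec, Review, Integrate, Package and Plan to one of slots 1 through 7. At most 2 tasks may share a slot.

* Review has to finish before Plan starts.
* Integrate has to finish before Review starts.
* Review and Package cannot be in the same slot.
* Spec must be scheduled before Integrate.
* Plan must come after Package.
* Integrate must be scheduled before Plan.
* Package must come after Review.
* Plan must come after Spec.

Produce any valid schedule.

Integrate=2, Plan=5, Package=4, Spec=1, Review=3

Checking: Integrate(2) before Review(3); Spec(1) before Integrate(2); Package(4) before Plan(5); Spec(1) before Plan(5); Integrate(2) before Plan(5); Review(3) before Plan(5); Review(3) before Package(4); Review(3) != Package(4); max 1 per slot (cap 2).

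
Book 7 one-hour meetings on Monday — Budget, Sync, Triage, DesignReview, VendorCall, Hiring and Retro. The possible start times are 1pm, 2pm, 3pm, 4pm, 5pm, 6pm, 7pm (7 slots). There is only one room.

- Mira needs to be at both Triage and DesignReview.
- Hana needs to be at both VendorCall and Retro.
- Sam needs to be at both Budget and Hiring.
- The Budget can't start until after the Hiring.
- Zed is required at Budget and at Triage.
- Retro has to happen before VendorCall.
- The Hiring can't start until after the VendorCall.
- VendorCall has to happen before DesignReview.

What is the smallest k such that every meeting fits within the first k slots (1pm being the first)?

The precedence chain requires at least 4 distinct slots.
With at most 1 per slot and 7 meetings, at least 7 slots are needed.
7 works (last occupied slot: 7pm): for example Hiring=3pm, Retro=1pm, Triage=7pm, Sync=6pm, VendorCall=2pm, Budget=4pm, DesignReview=5pm.

7 slots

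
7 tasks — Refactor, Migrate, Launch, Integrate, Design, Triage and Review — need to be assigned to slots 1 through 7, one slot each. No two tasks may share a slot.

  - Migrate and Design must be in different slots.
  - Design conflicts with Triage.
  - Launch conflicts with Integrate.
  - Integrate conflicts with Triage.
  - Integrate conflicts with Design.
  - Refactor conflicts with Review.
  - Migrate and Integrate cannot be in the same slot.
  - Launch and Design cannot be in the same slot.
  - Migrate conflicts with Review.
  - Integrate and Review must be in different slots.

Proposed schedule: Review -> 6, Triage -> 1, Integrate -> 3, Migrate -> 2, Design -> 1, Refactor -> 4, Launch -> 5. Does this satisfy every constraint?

Migrate conflicts with Review — holds.
Refactor conflicts with Review — holds.
Design conflicts with Triage — violated.
Migrate and Design must be in different slots — holds.
No two tasks may share a slot — violated.
Launch and Design cannot be in the same slot — holds.
Migrate and Integrate cannot be in the same slot — holds.
Integrate conflicts with Design — holds.
Integrate conflicts with Triage — holds.
Launch conflicts with Integrate — holds.
Integrate and Review must be in different slots — holds.

No — it violates: Design conflicts with Triage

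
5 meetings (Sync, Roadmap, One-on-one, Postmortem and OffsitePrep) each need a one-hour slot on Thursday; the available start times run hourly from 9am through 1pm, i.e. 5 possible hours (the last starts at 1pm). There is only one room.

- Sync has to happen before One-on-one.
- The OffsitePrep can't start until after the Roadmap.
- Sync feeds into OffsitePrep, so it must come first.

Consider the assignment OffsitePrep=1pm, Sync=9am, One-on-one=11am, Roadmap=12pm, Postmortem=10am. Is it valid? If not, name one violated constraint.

The OffsitePrep can't start until after the Roadmap — holds.
Sync has to happen before One-on-one — holds.
Sync feeds into OffsitePrep, so it must come first — holds.
There is only one room — holds.

Yes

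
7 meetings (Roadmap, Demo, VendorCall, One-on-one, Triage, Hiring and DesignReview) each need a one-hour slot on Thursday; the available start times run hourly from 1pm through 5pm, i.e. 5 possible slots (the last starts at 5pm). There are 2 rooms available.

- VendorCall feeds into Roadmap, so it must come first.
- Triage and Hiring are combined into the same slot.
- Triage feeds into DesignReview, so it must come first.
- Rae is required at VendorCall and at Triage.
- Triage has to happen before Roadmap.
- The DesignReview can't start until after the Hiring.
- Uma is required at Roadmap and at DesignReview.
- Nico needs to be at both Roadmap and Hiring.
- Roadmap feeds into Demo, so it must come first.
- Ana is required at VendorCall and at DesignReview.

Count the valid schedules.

58

Splitting on Roadmap: it can be 3pm (28), 4pm (30). Listing each branch's schedules as (Demo, VendorCall, One-on-one, Triage, Hiring, DesignReview):
Roadmap=3pm: (4pm,1pm,1pm,2pm,2pm,4pm) (4pm,1pm,1pm,2pm,2pm,5pm) (4pm,1pm,3pm,2pm,2pm,4pm) (4pm,1pm,3pm,2pm,2pm,5pm) (4pm,1pm,4pm,2pm,2pm,5pm) (4pm,1pm,5pm,2pm,2pm,4pm) (4pm,1pm,5pm,2pm,2pm,5pm) (4pm,2pm,2pm,1pm,1pm,4pm) (4pm,2pm,2pm,1pm,1pm,5pm) (4pm,2pm,3pm,1pm,1pm,4pm) (4pm,2pm,3pm,1pm,1pm,5pm) (4pm,2pm,4pm,1pm,1pm,5pm) (4pm,2pm,5pm,1pm,1pm,4pm) (4pm,2pm,5pm,1pm,1pm,5pm) (5pm,1pm,1pm,2pm,2pm,4pm) (5pm,1pm,1pm,2pm,2pm,5pm) (5pm,1pm,3pm,2pm,2pm,4pm) (5pm,1pm,3pm,2pm,2pm,5pm) (5pm,1pm,4pm,2pm,2pm,4pm) (5pm,1pm,4pm,2pm,2pm,5pm) (5pm,1pm,5pm,2pm,2pm,4pm) (5pm,2pm,2pm,1pm,1pm,4pm) (5pm,2pm,2pm,1pm,1pm,5pm) (5pm,2pm,3pm,1pm,1pm,4pm) (5pm,2pm,3pm,1pm,1pm,5pm) (5pm,2pm,4pm,1pm,1pm,4pm) (5pm,2pm,4pm,1pm,1pm,5pm) (5pm,2pm,5pm,1pm,1pm,4pm) — 28.
Roadmap=4pm: (5pm,1pm,1pm,2pm,2pm,3pm) (5pm,1pm,1pm,2pm,2pm,5pm) (5pm,1pm,1pm,3pm,3pm,5pm) (5pm,1pm,2pm,3pm,3pm,5pm) (5pm,1pm,3pm,2pm,2pm,3pm) (5pm,1pm,3pm,2pm,2pm,5pm) (5pm,1pm,4pm,2pm,2pm,3pm) (5pm,1pm,4pm,2pm,2pm,5pm) (5pm,1pm,4pm,3pm,3pm,5pm) (5pm,1pm,5pm,2pm,2pm,3pm) (5pm,2pm,1pm,3pm,3pm,5pm) (5pm,2pm,2pm,1pm,1pm,3pm) (5pm,2pm,2pm,1pm,1pm,5pm) (5pm,2pm,2pm,3pm,3pm,5pm) (5pm,2pm,3pm,1pm,1pm,3pm) (5pm,2pm,3pm,1pm,1pm,5pm) (5pm,2pm,4pm,1pm,1pm,3pm) (5pm,2pm,4pm,1pm,1pm,5pm) (5pm,2pm,4pm,3pm,3pm,5pm) (5pm,2pm,5pm,1pm,1pm,3pm) (5pm,3pm,1pm,2pm,2pm,5pm) (5pm,3pm,2pm,1pm,1pm,2pm) (5pm,3pm,2pm,1pm,1pm,5pm) (5pm,3pm,3pm,1pm,1pm,2pm) (5pm,3pm,3pm,1pm,1pm,5pm) (5pm,3pm,3pm,2pm,2pm,5pm) (5pm,3pm,4pm,1pm,1pm,2pm) (5pm,3pm,4pm,1pm,1pm,5pm) (5pm,3pm,4pm,2pm,2pm,5pm) (5pm,3pm,5pm,1pm,1pm,2pm) — 30.
Summing: 28 + 30 = 58.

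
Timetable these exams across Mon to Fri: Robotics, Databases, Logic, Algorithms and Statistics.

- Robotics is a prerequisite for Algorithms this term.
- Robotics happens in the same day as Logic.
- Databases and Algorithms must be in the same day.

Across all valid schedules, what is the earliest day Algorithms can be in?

Precedence pushes Algorithms to at least Tue.
Algorithms at Tue is achievable: Statistics -> Mon, Databases -> Tue, Logic -> Mon, Algorithms -> Tue, Robotics -> Mon.

Tue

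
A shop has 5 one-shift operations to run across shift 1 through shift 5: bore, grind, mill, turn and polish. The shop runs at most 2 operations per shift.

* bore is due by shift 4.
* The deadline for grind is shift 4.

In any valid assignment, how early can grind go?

Grind's own window allows nothing later than shift 4.
grind at shift 1 is achievable: mill -> shift 2, turn -> shift 2, polish -> shift 3, bore -> shift 1, grind -> shift 1.

shift 1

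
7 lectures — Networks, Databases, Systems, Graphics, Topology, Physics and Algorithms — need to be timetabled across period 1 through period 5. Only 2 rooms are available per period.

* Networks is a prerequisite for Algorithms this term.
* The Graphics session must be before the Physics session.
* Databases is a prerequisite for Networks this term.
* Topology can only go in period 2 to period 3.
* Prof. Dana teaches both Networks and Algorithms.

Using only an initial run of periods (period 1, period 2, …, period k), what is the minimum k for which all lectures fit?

4

The precedence chain requires at least 3 distinct periods.
With at most 2 per period and 7 lectures, at least 4 periods are needed.
4 works (last occupied period: period 4): for example Algorithms=period 3, Networks=period 2, Systems=period 4, Graphics=period 1, Databases=period 1, Physics=period 3, Topology=period 2.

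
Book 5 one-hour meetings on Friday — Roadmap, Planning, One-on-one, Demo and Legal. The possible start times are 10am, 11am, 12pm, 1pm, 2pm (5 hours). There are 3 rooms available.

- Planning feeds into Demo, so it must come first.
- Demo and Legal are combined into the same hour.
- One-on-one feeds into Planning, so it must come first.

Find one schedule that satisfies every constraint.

Roadmap -> 10am; Planning -> 11am; One-on-one -> 10am; Demo -> 12pm; Legal -> 12pm

Checking: Planning(11am) before Demo(12pm); One-on-one(10am) before Planning(11am); Demo = Legal = 12pm; max 2 per hour (cap 3).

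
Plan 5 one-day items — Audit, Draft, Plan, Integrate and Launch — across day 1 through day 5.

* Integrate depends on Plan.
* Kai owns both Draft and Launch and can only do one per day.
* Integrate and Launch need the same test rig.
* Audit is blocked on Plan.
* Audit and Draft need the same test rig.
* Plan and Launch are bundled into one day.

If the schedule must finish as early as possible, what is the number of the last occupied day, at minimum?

The precedence chain requires at least 2 distinct days.
Could 2 days be enough, i.e. nothing placed later than day 2? No: Integrate must come after Plan (at day 1 or later) → {day 2}; Plan must come before Integrate (at day 2 or earlier) → {day 1}; Audit must come after Plan (at day 1 or later) → {day 2}; Launch must be in the same day as Plan (in {day 1}) → {day 1}; Draft can't share with Launch (day 1) → {day 2}; Draft can't share with Audit (day 2) → nothing is left.
So 2 days is not enough.
3 works (last occupied day: day 3): for example Integrate in day 2; Plan in day 1; Draft in day 3; Launch in day 1; Audit in day 2.

3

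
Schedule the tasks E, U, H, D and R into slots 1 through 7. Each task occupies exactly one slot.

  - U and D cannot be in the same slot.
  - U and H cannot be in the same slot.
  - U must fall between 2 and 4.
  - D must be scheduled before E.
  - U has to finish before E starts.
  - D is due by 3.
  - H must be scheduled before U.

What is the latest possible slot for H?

3

Downstream work caps H at 3.
H at 3 is achievable: U in 4, R in 1, D in 1, H in 3, E in 5.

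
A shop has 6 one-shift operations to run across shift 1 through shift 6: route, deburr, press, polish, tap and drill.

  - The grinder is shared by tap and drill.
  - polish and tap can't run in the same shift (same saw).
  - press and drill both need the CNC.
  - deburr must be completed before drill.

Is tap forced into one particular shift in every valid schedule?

No

tap can be shift 1 (e.g. route -> shift 1, deburr -> shift 1, drill -> shift 2, polish -> shift 2, tap -> shift 1, press -> shift 1) or shift 2 (e.g. deburr -> shift 1, polish -> shift 1, press -> shift 1, tap -> shift 2, drill -> shift 3, route -> shift 1).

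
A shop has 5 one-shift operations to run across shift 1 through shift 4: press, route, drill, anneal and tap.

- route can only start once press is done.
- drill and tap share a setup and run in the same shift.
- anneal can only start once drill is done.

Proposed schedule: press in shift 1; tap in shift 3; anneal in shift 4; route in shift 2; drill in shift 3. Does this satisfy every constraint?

route can only start once press is done — holds.
anneal can only start once drill is done — holds.
drill and tap share a setup and run in the same shift — holds.

Yes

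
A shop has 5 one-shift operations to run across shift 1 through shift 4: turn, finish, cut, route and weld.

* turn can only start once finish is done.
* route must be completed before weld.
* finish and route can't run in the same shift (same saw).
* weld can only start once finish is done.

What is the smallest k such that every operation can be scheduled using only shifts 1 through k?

The precedence chain requires at least 2 distinct shifts.
Could 2 shifts be enough, i.e. nothing placed later than shift 2? No: weld must come after finish (at shift 1 or later) → {shift 2}; finish must come before weld (at shift 2 or earlier) → {shift 1}; route must come before weld (at shift 2 or earlier) → {shift 1}; route can't share with finish (shift 1) → nothing is left.
So 2 shifts is not enough.
3 works (last occupied shift: shift 3): for example weld=shift 3, route=shift 2, cut=shift 1, turn=shift 2, finish=shift 1.

3 shifts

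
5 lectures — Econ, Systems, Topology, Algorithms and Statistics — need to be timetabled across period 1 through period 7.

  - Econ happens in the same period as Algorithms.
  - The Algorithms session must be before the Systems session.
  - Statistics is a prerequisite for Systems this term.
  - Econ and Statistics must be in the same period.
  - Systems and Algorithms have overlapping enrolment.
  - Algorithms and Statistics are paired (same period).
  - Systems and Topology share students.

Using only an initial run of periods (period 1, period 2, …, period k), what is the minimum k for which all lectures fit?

2

The precedence chain requires at least 2 distinct periods.
2 works (last occupied period: period 2): for example Algorithms -> period 1, Systems -> period 2, Statistics -> period 1, Topology -> period 1, Econ -> period 1.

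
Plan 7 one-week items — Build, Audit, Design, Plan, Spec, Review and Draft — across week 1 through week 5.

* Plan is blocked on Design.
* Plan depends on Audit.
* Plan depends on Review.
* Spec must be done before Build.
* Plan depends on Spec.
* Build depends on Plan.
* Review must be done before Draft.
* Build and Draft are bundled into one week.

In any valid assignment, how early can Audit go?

week 1

Downstream work caps Audit at week 3.
Audit at week 1 is achievable: Review -> week 1, Build -> week 3, Spec -> week 1, Draft -> week 3, Audit -> week 1, Plan -> week 2, Design -> week 1.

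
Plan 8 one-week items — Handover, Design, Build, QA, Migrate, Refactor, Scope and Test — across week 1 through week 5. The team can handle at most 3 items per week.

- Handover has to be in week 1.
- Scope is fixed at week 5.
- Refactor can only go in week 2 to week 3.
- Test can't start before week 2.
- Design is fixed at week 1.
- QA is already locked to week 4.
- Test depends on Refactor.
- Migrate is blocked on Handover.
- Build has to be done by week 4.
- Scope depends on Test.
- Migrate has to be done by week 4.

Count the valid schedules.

Splitting on Build: it can be week 1 (9), week 2 (9), week 3 (9), week 4 (7). Listing each branch's schedules as (Handover, Design, QA, Migrate, Refactor, Scope, Test) by week number:
Build=week 1: (1,1,4,2,2,5,3) (1,1,4,2,2,5,4) (1,1,4,2,3,5,4) (1,1,4,3,2,5,3) (1,1,4,3,2,5,4) (1,1,4,3,3,5,4) (1,1,4,4,2,5,3) (1,1,4,4,2,5,4) (1,1,4,4,3,5,4) — 9.
Build=week 2: (1,1,4,2,2,5,3) (1,1,4,2,2,5,4) (1,1,4,2,3,5,4) (1,1,4,3,2,5,3) (1,1,4,3,2,5,4) (1,1,4,3,3,5,4) (1,1,4,4,2,5,3) (1,1,4,4,2,5,4) (1,1,4,4,3,5,4) — 9.
Build=week 3: (1,1,4,2,2,5,3) (1,1,4,2,2,5,4) (1,1,4,2,3,5,4) (1,1,4,3,2,5,3) (1,1,4,3,2,5,4) (1,1,4,3,3,5,4) (1,1,4,4,2,5,3) (1,1,4,4,2,5,4) (1,1,4,4,3,5,4) — 9.
Build=week 4: (1,1,4,2,2,5,3) (1,1,4,2,2,5,4) (1,1,4,2,3,5,4) (1,1,4,3,2,5,3) (1,1,4,3,2,5,4) (1,1,4,3,3,5,4) (1,1,4,4,2,5,3) — 7.
Summing: 9 + 9 + 9 + 7 = 34.

34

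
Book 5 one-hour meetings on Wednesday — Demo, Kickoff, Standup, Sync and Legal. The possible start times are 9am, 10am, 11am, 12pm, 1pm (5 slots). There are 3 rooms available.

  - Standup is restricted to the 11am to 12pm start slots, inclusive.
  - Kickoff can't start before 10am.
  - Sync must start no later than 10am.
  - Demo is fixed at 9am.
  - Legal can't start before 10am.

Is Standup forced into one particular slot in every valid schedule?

No

Standup can be 11am (e.g. Sync -> 9am; Standup -> 11am; Legal -> 10am; Demo -> 9am; Kickoff -> 10am) or 12pm (e.g. Sync in 9am; Legal in 10am; Standup in 12pm; Kickoff in 10am; Demo in 9am).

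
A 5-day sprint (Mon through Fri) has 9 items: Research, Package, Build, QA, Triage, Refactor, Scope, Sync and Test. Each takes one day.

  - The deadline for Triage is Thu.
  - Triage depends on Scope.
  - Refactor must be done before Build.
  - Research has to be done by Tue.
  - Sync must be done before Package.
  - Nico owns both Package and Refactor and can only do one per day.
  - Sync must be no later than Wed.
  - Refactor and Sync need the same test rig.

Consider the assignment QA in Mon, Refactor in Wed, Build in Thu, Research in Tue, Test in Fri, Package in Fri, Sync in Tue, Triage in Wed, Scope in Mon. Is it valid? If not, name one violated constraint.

Valid

Refactor must be done before Build — holds.
Triage depends on Scope — holds.
Research has to be done by Tue — holds.
Nico owns both Package and Refactor and can only do one per day — holds.
The deadline for Triage is Thu — holds.
Sync must be no later than Wed — holds.
Refactor and Sync need the same test rig — holds.
Sync must be done before Package — holds.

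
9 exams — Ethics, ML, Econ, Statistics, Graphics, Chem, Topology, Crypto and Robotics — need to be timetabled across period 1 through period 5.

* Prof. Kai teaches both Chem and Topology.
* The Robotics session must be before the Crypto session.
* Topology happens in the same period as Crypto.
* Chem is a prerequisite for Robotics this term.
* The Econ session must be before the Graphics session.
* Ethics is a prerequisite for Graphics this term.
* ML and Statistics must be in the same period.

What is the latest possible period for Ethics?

period 4

Downstream work caps Ethics at period 4.
Ethics at period 4 is achievable: Chem=period 1; Ethics=period 4; Topology=period 3; Graphics=period 5; Robotics=period 2; ML=period 1; Econ=period 1; Crypto=period 3; Statistics=period 1.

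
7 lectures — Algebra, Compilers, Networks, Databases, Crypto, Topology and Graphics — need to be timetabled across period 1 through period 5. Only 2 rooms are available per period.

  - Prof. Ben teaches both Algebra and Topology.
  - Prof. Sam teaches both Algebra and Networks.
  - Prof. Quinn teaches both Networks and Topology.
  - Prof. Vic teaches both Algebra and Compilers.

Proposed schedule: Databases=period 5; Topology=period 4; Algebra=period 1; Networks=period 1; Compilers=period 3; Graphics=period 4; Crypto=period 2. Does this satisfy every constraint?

No — it violates: Prof. Sam teaches both Algebra and Networks

Prof. Ben teaches both Algebra and Topology — holds.
Only 2 rooms are available per period — holds.
Prof. Sam teaches both Algebra and Networks — violated.
Prof. Vic teaches both Algebra and Compilers — holds.
Prof. Quinn teaches both Networks and Topology — holds.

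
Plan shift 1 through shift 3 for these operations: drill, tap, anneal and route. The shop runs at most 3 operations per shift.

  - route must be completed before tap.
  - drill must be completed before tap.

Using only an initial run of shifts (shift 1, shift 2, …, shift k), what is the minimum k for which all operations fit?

The precedence chain requires at least 2 distinct shifts.
With at most 3 per shift and 4 operations, at least 2 shifts are needed.
2 works (last occupied shift: shift 2): for example drill -> shift 1, route -> shift 1, tap -> shift 2, anneal -> shift 1.

2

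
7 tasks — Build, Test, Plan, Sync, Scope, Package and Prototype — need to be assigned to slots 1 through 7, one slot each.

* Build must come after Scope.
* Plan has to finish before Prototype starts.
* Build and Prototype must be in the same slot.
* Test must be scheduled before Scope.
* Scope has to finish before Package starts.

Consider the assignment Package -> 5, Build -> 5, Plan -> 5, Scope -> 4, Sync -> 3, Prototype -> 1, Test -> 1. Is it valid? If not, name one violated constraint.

Build must come after Scope — holds.
Build and Prototype must be in the same slot — violated.
Scope has to finish before Package starts — holds.
Test must be scheduled before Scope — holds.
Plan has to finish before Prototype starts — violated.

No. Plan has to finish before Prototype starts is not satisfied.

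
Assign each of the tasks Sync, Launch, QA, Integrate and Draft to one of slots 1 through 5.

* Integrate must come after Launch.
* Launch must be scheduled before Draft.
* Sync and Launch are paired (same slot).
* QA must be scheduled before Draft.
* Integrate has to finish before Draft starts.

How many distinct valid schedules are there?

Splitting on Sync: it can be 1 (20), 2 (11), 3 (4). Listing each branch's schedules as (Launch, QA, Integrate, Draft):
Sync=1: (1,1,2,3) (1,1,2,4) (1,1,2,5) (1,1,3,4) (1,1,3,5) (1,1,4,5) (1,2,2,3) (1,2,2,4) (1,2,2,5) (1,2,3,4) (1,2,3,5) (1,2,4,5) (1,3,2,4) (1,3,2,5) (1,3,3,4) (1,3,3,5) (1,3,4,5) (1,4,2,5) (1,4,3,5) (1,4,4,5) — 20.
Sync=2: (2,1,3,4) (2,1,3,5) (2,1,4,5) (2,2,3,4) (2,2,3,5) (2,2,4,5) (2,3,3,4) (2,3,3,5) (2,3,4,5) (2,4,3,5) (2,4,4,5) — 11.
Sync=3: (3,1,4,5) (3,2,4,5) (3,3,4,5) (3,4,4,5) — 4.
Summing: 20 + 11 + 4 = 35.

35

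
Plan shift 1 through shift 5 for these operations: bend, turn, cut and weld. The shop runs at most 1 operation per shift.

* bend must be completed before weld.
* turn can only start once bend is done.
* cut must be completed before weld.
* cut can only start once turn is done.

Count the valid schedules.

Splitting on bend: it can be shift 1 (4), shift 2 (1). Listing each branch's schedules as (turn, cut, weld) by shift number:
bend=shift 1: (2,3,4) (2,3,5) (2,4,5) (3,4,5) — 4.
bend=shift 2: (3,4,5) — 1.
Summing: 4 + 1 = 5.

5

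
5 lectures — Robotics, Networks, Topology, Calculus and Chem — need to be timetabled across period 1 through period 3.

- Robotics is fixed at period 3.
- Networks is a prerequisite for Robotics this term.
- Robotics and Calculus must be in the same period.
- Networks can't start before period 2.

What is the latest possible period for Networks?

Networks is available from period 2; downstream work caps Networks at period 2.
Networks at period 2 is achievable: Networks -> period 2; Chem -> period 1; Robotics -> period 3; Topology -> period 1; Calculus -> period 3.

period 2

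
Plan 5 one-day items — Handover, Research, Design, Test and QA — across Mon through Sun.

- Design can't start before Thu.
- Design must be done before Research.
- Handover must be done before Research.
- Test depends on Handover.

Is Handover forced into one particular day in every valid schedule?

No

Handover can be Mon (e.g. Handover in Mon; Design in Thu; Research in Fri; Test in Tue; QA in Mon) or Tue (e.g. QA in Mon; Test in Wed; Research in Fri; Design in Thu; Handover in Tue).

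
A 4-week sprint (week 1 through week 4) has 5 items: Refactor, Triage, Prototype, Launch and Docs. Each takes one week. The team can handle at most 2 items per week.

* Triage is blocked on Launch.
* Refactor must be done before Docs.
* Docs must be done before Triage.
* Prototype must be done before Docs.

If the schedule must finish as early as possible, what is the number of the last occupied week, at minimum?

The precedence chain requires at least 3 distinct weeks.
With at most 2 per week and 5 work items, at least 3 weeks are needed.
3 works (last occupied week: week 3): for example Docs in week 2; Launch in week 2; Refactor in week 1; Prototype in week 1; Triage in week 3.

week 3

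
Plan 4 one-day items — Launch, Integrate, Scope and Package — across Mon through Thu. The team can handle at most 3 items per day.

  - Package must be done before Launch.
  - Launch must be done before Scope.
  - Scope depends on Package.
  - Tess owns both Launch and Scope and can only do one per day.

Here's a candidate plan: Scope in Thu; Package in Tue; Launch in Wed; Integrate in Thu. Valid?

Scope depends on Package — holds.
Tess owns both Launch and Scope and can only do one per day — holds.
Package must be done before Launch — holds.
Launch must be done before Scope — holds.
The team can handle at most 3 items per day — holds.

Yes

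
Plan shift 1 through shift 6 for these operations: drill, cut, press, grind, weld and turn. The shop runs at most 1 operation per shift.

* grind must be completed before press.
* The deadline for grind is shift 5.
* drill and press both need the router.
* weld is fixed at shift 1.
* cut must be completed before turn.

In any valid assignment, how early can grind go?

Grind's own window allows nothing later than shift 5.
grind at shift 2 is achievable: press in shift 4, weld in shift 1, cut in shift 3, grind in shift 2, drill in shift 6, turn in shift 5.
Nothing earlier works — the conflict and capacity constraints rule out every shift before shift 2.

shift 2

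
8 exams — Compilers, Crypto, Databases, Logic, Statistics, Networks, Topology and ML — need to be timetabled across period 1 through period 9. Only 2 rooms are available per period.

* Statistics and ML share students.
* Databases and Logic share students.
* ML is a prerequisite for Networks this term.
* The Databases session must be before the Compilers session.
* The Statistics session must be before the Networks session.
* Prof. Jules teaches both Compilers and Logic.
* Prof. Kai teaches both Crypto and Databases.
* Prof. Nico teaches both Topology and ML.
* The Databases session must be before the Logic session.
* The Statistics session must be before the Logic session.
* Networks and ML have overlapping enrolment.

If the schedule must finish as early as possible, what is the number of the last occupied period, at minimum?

period 4

The precedence chain requires at least 2 distinct periods.
With at most 2 per period and 8 exams, at least 4 periods are needed.
4 works (last occupied period: period 4): for example Networks=period 3, Databases=period 1, Topology=period 4, Statistics=period 1, Logic=period 2, Compilers=period 3, Crypto=period 4, ML=period 2.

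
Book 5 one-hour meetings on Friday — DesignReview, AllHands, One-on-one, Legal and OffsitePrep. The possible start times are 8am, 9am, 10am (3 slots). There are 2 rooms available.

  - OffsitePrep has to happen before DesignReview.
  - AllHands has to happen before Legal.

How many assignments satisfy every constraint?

Splitting on DesignReview: it can be 9am (5), 10am (10). Listing each branch's schedules as (AllHands, One-on-one, Legal, OffsitePrep):
DesignReview=9am: (8am,9am,10am,8am) (8am,10am,9am,8am) (8am,10am,10am,8am) (9am,8am,10am,8am) (9am,10am,10am,8am) — 5.
DesignReview=10am: (8am,8am,9am,9am) (8am,8am,10am,9am) (8am,9am,9am,8am) (8am,9am,10am,8am) (8am,9am,10am,9am) (8am,10am,9am,8am) (8am,10am,9am,9am) (9am,8am,10am,8am) (9am,8am,10am,9am) (9am,9am,10am,8am) — 10.
Summing: 5 + 10 = 15.

15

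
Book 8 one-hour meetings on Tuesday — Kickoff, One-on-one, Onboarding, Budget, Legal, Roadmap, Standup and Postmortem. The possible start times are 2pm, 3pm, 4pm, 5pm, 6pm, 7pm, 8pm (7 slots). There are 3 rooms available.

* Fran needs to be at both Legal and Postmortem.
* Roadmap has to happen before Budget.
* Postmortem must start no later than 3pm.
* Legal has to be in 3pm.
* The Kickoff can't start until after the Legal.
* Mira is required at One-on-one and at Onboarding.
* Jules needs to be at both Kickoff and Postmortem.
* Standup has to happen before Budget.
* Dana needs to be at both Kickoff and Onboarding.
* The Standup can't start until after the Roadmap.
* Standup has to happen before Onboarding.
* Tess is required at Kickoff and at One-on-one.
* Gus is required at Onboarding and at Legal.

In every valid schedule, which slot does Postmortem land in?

Postmortem's window is 2pm–3pm.
Legal is fixed at 3pm, and Postmortem can't share a slot with Legal.
So Postmortem must be 2pm.

2pm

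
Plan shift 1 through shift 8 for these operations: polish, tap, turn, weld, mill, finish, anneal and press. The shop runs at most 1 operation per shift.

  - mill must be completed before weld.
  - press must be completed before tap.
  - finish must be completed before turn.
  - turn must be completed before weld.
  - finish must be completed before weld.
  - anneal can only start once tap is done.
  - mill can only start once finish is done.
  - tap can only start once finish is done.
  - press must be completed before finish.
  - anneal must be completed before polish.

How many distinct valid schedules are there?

40

Splitting on polish: it can be shift 5 (2), shift 6 (6), shift 7 (12), shift 8 (20). Listing each branch's schedules as (tap, turn, weld, mill, finish, anneal, press) by shift number:
polish=shift 5: (3,6,8,7,2,4,1) (3,7,8,6,2,4,1) — 2.
polish=shift 6: (3,4,8,7,2,5,1) (3,5,8,7,2,4,1) (3,7,8,4,2,5,1) (3,7,8,5,2,4,1) (4,3,8,7,2,5,1) (4,7,8,3,2,5,1) — 6.
polish=shift 7: (3,4,8,5,2,6,1) (3,4,8,6,2,5,1) (3,5,8,4,2,6,1) (3,5,8,6,2,4,1) (3,6,8,4,2,5,1) (3,6,8,5,2,4,1) (4,3,8,5,2,6,1) (4,3,8,6,2,5,1) (4,5,8,3,2,6,1) (4,6,8,3,2,5,1) (5,3,8,4,2,6,1) (5,4,8,3,2,6,1) — 12.
polish=shift 8: (3,4,6,5,2,7,1) (3,4,7,5,2,6,1) (3,4,7,6,2,5,1) (3,5,6,4,2,7,1) (3,5,7,4,2,6,1) (3,5,7,6,2,4,1) (3,6,7,4,2,5,1) (3,6,7,5,2,4,1) (4,3,6,5,2,7,1) (4,3,7,5,2,6,1) (4,3,7,6,2,5,1) (4,5,6,3,2,7,1) (4,5,7,3,2,6,1) (4,6,7,3,2,5,1) (5,3,6,4,2,7,1) (5,3,7,4,2,6,1) (5,4,6,3,2,7,1) (5,4,7,3,2,6,1) (6,3,5,4,2,7,1) (6,4,5,3,2,7,1) — 20.
Summing: 2 + 6 + 12 + 20 = 40.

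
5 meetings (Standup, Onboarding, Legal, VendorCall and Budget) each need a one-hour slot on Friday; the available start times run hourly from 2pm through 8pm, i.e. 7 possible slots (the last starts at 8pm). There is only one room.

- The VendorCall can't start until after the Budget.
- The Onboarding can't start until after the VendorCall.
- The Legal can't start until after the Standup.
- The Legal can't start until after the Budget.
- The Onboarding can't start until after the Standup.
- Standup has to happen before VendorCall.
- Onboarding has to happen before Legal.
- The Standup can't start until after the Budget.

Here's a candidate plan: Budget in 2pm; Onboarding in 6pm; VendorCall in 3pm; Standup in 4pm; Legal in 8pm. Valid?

No. Standup has to happen before VendorCall is not satisfied.

There is only one room — holds.
The Onboarding can't start until after the Standup — holds.
Standup has to happen before VendorCall — violated.
The Legal can't start until after the Standup — holds.
The VendorCall can't start until after the Budget — holds.
The Legal can't start until after the Budget — holds.
The Onboarding can't start until after the VendorCall — holds.
The Standup can't start until after the Budget — holds.
Onboarding has to happen before Legal — holds.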